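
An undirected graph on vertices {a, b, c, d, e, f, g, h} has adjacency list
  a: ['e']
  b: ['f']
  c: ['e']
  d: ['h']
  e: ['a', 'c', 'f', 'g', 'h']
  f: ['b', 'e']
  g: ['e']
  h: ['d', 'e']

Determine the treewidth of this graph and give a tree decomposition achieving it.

Each bag holds 2 vertices, so the decomposition has width 1, which upper-bounds the treewidth. Since G has at least one edge (e.g. a–e), it is not an edgeless graph, so tw(G) ≥ 1. Therefore the treewidth is 1.

Treewidth 1.
One optimal decomposition is:
Bags: B1 = {a, e}  B2 = {e, f}  B3 = {e, h}  B4 = {c, e}  B5 = {e, g}  B6 = {d, h}  B7 = {b, f}
Tree: B1–B2, B1–B3, B3–B4, B3–B5, B3–B6, B2–B7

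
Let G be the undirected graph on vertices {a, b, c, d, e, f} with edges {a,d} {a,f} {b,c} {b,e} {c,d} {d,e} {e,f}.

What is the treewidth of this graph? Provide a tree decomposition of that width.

The largest bag has 3 vertices, giving width 2; this decomposition certifies tw(G) ≤ 2. Since b–c–d–e–b is a cycle in G, G is not acyclic. Forests are exactly the graphs of treewidth ≤ 1, so tw(G) ≥ 2. Combining the bounds, tw(G) = 2.

Treewidth 2.
One such decomposition:
Bags: B1 = {b, c, e}  B2 = {c, d, e}  B3 = {d, e, f}  B4 = {a, d, f}
Tree: B1–B2, B2–B3, B3–B4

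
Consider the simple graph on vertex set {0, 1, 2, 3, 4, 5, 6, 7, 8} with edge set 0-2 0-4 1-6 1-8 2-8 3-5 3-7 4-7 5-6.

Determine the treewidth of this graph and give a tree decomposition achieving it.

Treewidth 2.
Bags: B1 = {0, 2, 4}  B2 = {2, 4, 8}  B3 = {1, 4, 8}  B4 = {1, 4, 6}  B5 = {4, 5, 6}  B6 = {3, 4, 5}  B7 = {3, 4, 7}
Tree: B1–B2, B2–B3, B3–B4, B4–B5, B5–B6, B6–B7

Every bag has size at most 3, so the width is 3 − 1 = 2 and tw(G) ≤ 2. For the lower bound, G contains the cycle 4–0–2–8–1–6–5–3–7–4, so G is not a forest; only forests have treewidth ≤ 1, hence tw(G) ≥ 2. Therefore the treewidth is 2.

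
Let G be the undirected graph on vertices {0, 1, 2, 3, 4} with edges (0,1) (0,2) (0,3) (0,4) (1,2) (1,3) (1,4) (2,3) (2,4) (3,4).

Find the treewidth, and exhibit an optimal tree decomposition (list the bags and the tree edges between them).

Treewidth 4.
One such decomposition:
Bags: B1 = {0, 1, 2, 3, 4}
Tree: (single bag)

With just one bag of size 5, the width is 5 − 1 = 4, so tw(G) ≤ 4. On the other hand G contains the 5-clique {0, 1, 2, 3, 4}. A clique must lie in a single bag of any decomposition, so no decomposition can have width below 4. The upper and lower bounds meet at 4, so that is the treewidth.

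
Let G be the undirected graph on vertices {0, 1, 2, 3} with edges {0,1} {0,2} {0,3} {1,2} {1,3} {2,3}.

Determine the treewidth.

3

A width-3 tree decomposition is:
Bags: B1 = {0, 1, 2, 3}
Tree: (single bag)
With just one bag of size 4, the width is 4 − 1 = 3, so tw(G) ≤ 3. For the lower bound, the 4 vertices {0, 1, 2, 3} are pairwise adjacent, and any tree decomposition puts a clique entirely inside one bag — forcing width ≥ 3. Combining the bounds, tw(G) = 3.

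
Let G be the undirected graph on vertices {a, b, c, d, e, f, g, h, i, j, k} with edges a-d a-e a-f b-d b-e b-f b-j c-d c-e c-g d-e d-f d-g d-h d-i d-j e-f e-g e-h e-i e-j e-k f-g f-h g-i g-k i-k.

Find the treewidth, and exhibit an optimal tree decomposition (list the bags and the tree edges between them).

Treewidth 3.
One such decomposition:
Bags: B1 = {d, e, f, g}  B2 = {c, d, e, g}  B3 = {b, d, e, f}  B4 = {a, d, e, f}  B5 = {d, e, f, h}  B6 = {d, e, g, i}  B7 = {b, d, e, j}  B8 = {e, g, i, k}
Tree: B1–B2, B1–B3, B1–B4, B1–B5, B2–B6, B3–B7, B6–B8

Every bag has size at most 4, so the width is 4 − 1 = 3 and tw(G) ≤ 3. On the other hand G contains the 4-clique {b, d, e, j}. A clique must lie in a single bag of any decomposition, so no decomposition can have width below 3. Therefore the treewidth is 3.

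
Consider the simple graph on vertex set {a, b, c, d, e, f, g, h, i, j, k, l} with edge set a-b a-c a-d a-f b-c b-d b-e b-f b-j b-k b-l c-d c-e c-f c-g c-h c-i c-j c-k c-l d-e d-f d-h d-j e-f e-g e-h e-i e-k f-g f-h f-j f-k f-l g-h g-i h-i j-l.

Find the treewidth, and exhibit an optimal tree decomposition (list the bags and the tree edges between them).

Treewidth 4.
One such decomposition:
Bags: B1 = {a, b, c, d, f}  B2 = {b, c, d, e, f}  B3 = {b, c, d, f, j}  B4 = {b, c, e, f, k}  B5 = {c, d, e, f, h}  B6 = {c, e, f, g, h}  B7 = {c, e, g, h, i}  B8 = {b, c, f, j, l}
Tree: B1–B2, B1–B3, B2–B4, B2–B5, B5–B6, B6–B7, B3–B8

Every bag has size at most 5, so the width is 5 − 1 = 4 and tw(G) ≤ 4. On the other hand G contains the 5-clique {c, e, f, g, h}. A clique must lie in a single bag of any decomposition, so no decomposition can have width below 4. Combining the bounds, tw(G) = 4.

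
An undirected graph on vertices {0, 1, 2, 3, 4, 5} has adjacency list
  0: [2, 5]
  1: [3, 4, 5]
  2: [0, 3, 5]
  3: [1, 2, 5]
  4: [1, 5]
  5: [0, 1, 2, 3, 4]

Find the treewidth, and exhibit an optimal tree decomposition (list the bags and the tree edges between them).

Treewidth 2.
One such decomposition:
Bags: B1 = {2, 3, 5}  B2 = {0, 2, 5}  B3 = {1, 3, 5}  B4 = {1, 4, 5}
Tree: B1–B2, B1–B3, B3–B4

The largest bag has 3 vertices, giving width 2; this decomposition certifies tw(G) ≤ 2. Conversely, {0, 2, 5} is a clique of size 3, and the vertices of any clique must share a bag in every tree decomposition; so some bag has ≥ 3 vertices and tw(G) ≥ 2. The upper and lower bounds meet at 2, so that is the treewidth.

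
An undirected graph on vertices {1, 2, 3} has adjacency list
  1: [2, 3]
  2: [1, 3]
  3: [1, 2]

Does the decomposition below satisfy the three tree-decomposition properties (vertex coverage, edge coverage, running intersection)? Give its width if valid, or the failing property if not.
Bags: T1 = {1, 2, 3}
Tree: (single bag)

Yes; width 2.

Every vertex of G appears in some bag (union = {1, 2, 3}); every edge is covered by a bag; and for each vertex v the set of bags containing v is connected in the bag tree. The decomposition is therefore valid. The largest bag has 3 vertices, so the width is 2.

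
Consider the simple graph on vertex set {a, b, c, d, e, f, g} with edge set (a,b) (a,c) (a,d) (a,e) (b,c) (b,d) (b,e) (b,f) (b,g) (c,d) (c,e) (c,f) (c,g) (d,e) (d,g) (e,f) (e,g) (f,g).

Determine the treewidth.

A width-4 tree decomposition is:
Bags: B1 = {b, c, d, e, g}  B2 = {b, c, e, f, g}  B3 = {a, b, c, d, e}
Tree: B1–B2, B1–B3
The largest bag has 5 vertices, giving width 4; this decomposition certifies tw(G) ≤ 4. For the lower bound, the 5 vertices {b, c, d, e, g} are pairwise adjacent, and any tree decomposition puts a clique entirely inside one bag — forcing width ≥ 4. Hence tw(G) = 4 exactly.

4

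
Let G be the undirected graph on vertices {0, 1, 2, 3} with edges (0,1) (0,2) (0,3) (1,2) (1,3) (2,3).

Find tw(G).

A width-3 tree decomposition is:
Bags: B1 = {0, 1, 2, 3}
Tree: (single bag)
A single bag containing all 4 vertices is trivially a valid decomposition of width 3. On the other hand G contains the 4-clique {0, 1, 2, 3}. A clique must lie in a single bag of any decomposition, so no decomposition can have width below 3. Therefore the treewidth is 3.

3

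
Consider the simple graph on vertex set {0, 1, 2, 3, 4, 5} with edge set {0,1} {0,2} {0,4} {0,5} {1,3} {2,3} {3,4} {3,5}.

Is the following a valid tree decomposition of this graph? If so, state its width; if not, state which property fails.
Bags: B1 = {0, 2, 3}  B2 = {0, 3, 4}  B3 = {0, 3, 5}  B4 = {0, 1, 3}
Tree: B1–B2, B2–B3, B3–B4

Every vertex of G appears in some bag (union = {0, 1, 2, 3, 4, 5}); every edge is covered by a bag; and for each vertex v the set of bags containing v is connected in the bag tree. The decomposition is therefore valid. The largest bag has 3 vertices, so the width is 2.

Yes; width 2.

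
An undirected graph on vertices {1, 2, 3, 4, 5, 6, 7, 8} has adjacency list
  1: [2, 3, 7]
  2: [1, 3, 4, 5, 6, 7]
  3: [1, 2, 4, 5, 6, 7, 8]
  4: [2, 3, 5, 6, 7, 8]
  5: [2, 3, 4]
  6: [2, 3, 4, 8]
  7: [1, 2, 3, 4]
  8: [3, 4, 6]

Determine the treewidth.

A width-3 tree decomposition is:
Bags: B1 = {2, 3, 4, 6}  B2 = {2, 3, 4, 7}  B3 = {2, 3, 4, 5}  B4 = {1, 2, 3, 7}  B5 = {3, 4, 6, 8}
Tree: B1–B2, B1–B3, B2–B4, B1–B5
Each bag holds 4 vertices, so the decomposition has width 3, which upper-bounds the treewidth. On the other hand G contains the 4-clique {3, 4, 6, 8}. A clique must lie in a single bag of any decomposition, so no decomposition can have width below 3. The upper and lower bounds meet at 3, so that is the treewidth.

3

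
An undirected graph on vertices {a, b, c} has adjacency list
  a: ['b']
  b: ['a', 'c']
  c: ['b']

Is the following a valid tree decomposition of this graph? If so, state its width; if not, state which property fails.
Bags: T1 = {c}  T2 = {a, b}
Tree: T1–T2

No — edge (b,c) lies in no bag.

A tree decomposition must satisfy three properties: every vertex lies in some bag; for every edge, both endpoints lie together in some bag; and for every vertex, the bags containing it form a connected subtree. Here edge (b,c) lies in no bag, so the decomposition is invalid.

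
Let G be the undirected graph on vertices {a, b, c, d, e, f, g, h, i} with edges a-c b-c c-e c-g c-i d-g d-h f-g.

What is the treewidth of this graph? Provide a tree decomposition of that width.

Each bag holds 2 vertices, so the decomposition has width 1, which upper-bounds the treewidth. G has an edge, so its treewidth is at least 1. Combining the bounds, tw(G) = 1.

Treewidth 1.
Bags: B1 = {d, h}  B2 = {d, g}  B3 = {c, g}  B4 = {c, i}  B5 = {f, g}  B6 = {a, c}  B7 = {c, e}  B8 = {b, c}
Tree: B1–B2, B2–B3, B3–B4, B2–B5, B4–B6, B4–B7, B3–B8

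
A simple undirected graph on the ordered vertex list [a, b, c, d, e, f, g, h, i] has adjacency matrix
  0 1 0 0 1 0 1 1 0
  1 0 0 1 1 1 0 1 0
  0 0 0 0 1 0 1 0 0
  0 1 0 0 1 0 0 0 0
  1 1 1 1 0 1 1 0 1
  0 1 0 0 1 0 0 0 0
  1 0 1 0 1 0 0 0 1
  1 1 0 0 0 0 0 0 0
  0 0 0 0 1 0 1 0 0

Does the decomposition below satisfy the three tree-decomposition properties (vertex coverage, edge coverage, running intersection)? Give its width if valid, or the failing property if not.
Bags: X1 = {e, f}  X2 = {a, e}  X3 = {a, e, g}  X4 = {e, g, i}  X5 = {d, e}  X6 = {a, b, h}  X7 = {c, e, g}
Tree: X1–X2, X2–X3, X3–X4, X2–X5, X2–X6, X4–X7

No — edge (f,b) lies in no bag.

A tree decomposition must satisfy three properties: every vertex lies in some bag; for every edge, both endpoints lie together in some bag; and for every vertex, the bags containing it form a connected subtree. Here edge (f,b) lies in no bag, so the decomposition is invalid.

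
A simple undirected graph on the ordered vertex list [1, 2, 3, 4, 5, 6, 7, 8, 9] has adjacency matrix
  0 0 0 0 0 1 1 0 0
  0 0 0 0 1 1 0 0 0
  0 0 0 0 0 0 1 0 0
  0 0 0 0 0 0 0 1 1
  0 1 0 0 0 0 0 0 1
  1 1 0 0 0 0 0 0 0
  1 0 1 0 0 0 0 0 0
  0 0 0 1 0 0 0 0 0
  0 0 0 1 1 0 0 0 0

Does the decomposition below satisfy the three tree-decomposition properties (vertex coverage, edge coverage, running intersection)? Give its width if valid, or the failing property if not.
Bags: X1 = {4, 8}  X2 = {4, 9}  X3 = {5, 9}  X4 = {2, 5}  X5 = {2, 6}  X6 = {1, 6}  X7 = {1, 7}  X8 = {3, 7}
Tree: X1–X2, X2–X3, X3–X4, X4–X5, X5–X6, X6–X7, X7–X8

Vertex coverage: the bags together contain {1, 2, 3, 4, 5, 6, 7, 8, 9}, the full vertex set. Edge coverage: each edge of G has both endpoints in at least one bag. Running intersection: for every vertex, the bags containing it form a connected subtree. All three properties hold, so this is a valid tree decomposition of width max|bag| − 1 = 1, and hence tw(G) ≤ 1.

Yes; width 1.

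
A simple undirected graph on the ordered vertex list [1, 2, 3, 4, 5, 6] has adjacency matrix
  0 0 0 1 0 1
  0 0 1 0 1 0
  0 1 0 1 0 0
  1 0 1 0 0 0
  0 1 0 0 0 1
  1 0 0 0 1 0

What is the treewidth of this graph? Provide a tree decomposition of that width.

The largest bag has 3 vertices, giving width 2; this decomposition certifies tw(G) ≤ 2. Since 5–2–3–4–1–6–5 is a cycle in G, G is not acyclic. Forests are exactly the graphs of treewidth ≤ 1, so tw(G) ≥ 2. Hence tw(G) = 2 exactly.

Treewidth 2.
One optimal decomposition is:
Bags: B1 = {2, 3, 5}  B2 = {3, 4, 5}  B3 = {1, 4, 5}  B4 = {1, 5, 6}
Tree: B1–B2, B2–B3, B3–B4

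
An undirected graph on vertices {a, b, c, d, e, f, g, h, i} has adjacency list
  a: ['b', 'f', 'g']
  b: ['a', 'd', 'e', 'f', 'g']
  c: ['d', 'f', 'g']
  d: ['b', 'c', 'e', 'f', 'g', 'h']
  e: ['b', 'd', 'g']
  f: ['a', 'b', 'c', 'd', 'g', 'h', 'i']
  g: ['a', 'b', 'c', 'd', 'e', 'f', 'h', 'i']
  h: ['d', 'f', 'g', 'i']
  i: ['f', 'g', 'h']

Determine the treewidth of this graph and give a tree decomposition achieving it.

Every bag has size at most 4, so the width is 4 − 1 = 3 and tw(G) ≤ 3. On the other hand G contains the 4-clique {b, d, e, g}. A clique must lie in a single bag of any decomposition, so no decomposition can have width below 3. Combining the bounds, tw(G) = 3.

Treewidth 3.
Bags: B1 = {b, d, f, g}  B2 = {d, f, g, h}  B3 = {b, d, e, g}  B4 = {a, b, f, g}  B5 = {c, d, f, g}  B6 = {f, g, h, i}
Tree: B1–B2, B1–B3, B1–B4, B2–B5, B2–B6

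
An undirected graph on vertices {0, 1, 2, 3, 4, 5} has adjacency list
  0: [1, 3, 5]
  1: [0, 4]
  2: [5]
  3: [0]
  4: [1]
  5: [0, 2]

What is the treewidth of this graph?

1

A width-1 tree decomposition is:
Bags: B1 = {0, 1}  B2 = {0, 5}  B3 = {0, 3}  B4 = {2, 5}  B5 = {1, 4}
Tree: B1–B2, B1–B3, B2–B4, B1–B5
Each bag holds 2 vertices, so the decomposition has width 1, which upper-bounds the treewidth. Since G has at least one edge (e.g. 1–0), it is not an edgeless graph, so tw(G) ≥ 1. Therefore the treewidth is 1.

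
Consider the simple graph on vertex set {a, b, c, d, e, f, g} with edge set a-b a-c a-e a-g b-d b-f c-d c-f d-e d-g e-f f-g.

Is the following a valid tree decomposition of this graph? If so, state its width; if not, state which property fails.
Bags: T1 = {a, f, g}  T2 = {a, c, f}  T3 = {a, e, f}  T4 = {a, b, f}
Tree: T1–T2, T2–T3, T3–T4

No — vertex d appears in no bag.

A tree decomposition must satisfy three properties: every vertex lies in some bag; for every edge, both endpoints lie together in some bag; and for every vertex, the bags containing it form a connected subtree. Here vertex d appears in no bag, so the decomposition is invalid.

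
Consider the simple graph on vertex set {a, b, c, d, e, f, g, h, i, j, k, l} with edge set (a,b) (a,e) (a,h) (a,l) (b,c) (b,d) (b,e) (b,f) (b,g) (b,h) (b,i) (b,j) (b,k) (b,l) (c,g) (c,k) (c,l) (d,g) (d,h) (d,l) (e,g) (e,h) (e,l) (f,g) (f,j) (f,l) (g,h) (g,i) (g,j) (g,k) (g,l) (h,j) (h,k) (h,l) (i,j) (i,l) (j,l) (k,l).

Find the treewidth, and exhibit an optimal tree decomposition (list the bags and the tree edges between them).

Treewidth 4.
One such decomposition:
Bags: B1 = {b, g, h, k, l}  B2 = {b, g, h, j, l}  B3 = {b, f, g, j, l}  B4 = {b, e, g, h, l}  B5 = {b, c, g, k, l}  B6 = {b, g, i, j, l}  B7 = {b, d, g, h, l}  B8 = {a, b, e, h, l}
Tree: B1–B2, B2–B3, B2–B4, B1–B5, B2–B6, B2–B7, B4–B8

Each bag holds 5 vertices, so the decomposition has width 4, which upper-bounds the treewidth. On the other hand G contains the 5-clique {b, d, g, h, l}. A clique must lie in a single bag of any decomposition, so no decomposition can have width below 4. Combining the bounds, tw(G) = 4.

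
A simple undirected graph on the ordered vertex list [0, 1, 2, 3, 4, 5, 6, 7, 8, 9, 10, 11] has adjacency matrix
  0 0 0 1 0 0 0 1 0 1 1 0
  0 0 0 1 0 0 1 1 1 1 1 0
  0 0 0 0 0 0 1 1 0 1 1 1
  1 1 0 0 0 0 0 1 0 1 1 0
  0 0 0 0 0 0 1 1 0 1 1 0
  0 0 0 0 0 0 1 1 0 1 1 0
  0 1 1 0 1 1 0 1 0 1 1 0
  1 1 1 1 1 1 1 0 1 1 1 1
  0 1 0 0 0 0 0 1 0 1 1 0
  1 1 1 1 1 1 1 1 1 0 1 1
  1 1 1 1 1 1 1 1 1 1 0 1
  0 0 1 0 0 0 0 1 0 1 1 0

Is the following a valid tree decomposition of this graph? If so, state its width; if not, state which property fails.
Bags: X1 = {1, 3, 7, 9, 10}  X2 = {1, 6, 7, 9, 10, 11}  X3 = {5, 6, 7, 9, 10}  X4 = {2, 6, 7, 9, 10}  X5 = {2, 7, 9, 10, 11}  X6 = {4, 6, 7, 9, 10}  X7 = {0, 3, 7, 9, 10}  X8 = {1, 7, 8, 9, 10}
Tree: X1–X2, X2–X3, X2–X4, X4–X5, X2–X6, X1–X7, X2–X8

A tree decomposition must satisfy three properties: every vertex lies in some bag; for every edge, both endpoints lie together in some bag; and for every vertex, the bags containing it form a connected subtree. Here bags containing vertex 11 are not connected in the tree, so the decomposition is invalid.

No — bags containing vertex 11 are not connected in the tree.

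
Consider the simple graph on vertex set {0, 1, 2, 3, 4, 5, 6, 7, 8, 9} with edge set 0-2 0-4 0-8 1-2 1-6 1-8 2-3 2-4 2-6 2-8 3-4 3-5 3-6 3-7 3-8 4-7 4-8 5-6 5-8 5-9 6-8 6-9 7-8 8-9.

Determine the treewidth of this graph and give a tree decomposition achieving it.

Every bag has size at most 4, so the width is 4 − 1 = 3 and tw(G) ≤ 3. Conversely, {5, 6, 8, 9} is a clique of size 4, and the vertices of any clique must share a bag in every tree decomposition; so some bag has ≥ 4 vertices and tw(G) ≥ 3. Combining the bounds, tw(G) = 3.

Treewidth 3.
One optimal decomposition is:
Bags: B1 = {2, 3, 4, 8}  B2 = {0, 2, 4, 8}  B3 = {2, 3, 6, 8}  B4 = {1, 2, 6, 8}  B5 = {3, 5, 6, 8}  B6 = {5, 6, 8, 9}  B7 = {3, 4, 7, 8}
Tree: B1–B2, B1–B3, B3–B4, B3–B5, B5–B6, B1–B7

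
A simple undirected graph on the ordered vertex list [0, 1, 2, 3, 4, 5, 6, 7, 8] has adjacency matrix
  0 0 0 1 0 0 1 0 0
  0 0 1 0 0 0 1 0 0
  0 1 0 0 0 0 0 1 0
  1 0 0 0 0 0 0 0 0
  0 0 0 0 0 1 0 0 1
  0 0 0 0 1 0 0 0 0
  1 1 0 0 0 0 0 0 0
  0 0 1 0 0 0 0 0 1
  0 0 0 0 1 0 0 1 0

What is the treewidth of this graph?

1

A width-1 tree decomposition is:
Bags: B1 = {4, 5}  B2 = {4, 8}  B3 = {7, 8}  B4 = {2, 7}  B5 = {1, 2}  B6 = {1, 6}  B7 = {0, 6}  B8 = {0, 3}
Tree: B1–B2, B2–B3, B3–B4, B4–B5, B5–B6, B6–B7, B7–B8
Every bag has size at most 2, so the width is 2 − 1 = 1 and tw(G) ≤ 1. Since G has at least one edge (e.g. 5–4), it is not an edgeless graph, so tw(G) ≥ 1. Combining the bounds, tw(G) = 1.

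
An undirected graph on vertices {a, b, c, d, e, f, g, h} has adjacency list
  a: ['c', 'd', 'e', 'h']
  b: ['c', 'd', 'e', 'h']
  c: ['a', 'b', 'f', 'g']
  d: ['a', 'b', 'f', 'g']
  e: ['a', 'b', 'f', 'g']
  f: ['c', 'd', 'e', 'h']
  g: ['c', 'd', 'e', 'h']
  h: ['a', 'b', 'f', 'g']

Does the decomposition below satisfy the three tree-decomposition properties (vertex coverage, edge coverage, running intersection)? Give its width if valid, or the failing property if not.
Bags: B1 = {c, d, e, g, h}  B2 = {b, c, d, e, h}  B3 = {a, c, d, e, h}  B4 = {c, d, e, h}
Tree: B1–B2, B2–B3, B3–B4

No — vertex f appears in no bag.

A tree decomposition must satisfy three properties: every vertex lies in some bag; for every edge, both endpoints lie together in some bag; and for every vertex, the bags containing it form a connected subtree. Here vertex f appears in no bag, so the decomposition is invalid.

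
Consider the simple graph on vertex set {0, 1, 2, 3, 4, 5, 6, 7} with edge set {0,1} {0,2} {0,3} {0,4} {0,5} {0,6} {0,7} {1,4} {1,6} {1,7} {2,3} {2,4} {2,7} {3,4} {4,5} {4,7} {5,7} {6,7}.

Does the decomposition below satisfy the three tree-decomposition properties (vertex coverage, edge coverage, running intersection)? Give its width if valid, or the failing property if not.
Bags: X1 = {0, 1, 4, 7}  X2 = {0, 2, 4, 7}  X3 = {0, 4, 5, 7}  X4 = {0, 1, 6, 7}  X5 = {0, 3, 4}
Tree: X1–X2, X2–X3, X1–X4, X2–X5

A tree decomposition must satisfy three properties: every vertex lies in some bag; for every edge, both endpoints lie together in some bag; and for every vertex, the bags containing it form a connected subtree. Here edge (2,3) lies in no bag, so the decomposition is invalid.

No — edge (2,3) lies in no bag.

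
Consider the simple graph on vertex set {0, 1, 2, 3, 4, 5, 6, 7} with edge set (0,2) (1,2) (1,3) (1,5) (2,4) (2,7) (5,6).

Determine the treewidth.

A width-1 tree decomposition is:
Bags: B1 = {0, 2}  B2 = {2, 4}  B3 = {1, 2}  B4 = {1, 5}  B5 = {5, 6}  B6 = {1, 3}  B7 = {2, 7}
Tree: B1–B2, B2–B3, B3–B4, B4–B5, B4–B6, B1–B7
Each bag holds 2 vertices, so the decomposition has width 1, which upper-bounds the treewidth. G has an edge, so its treewidth is at least 1. The upper and lower bounds meet at 1, so that is the treewidth.

1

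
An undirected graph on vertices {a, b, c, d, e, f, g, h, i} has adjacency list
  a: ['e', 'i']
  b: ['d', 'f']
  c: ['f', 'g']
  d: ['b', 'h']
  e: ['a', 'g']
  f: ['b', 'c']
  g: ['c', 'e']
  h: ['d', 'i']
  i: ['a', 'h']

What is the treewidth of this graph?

A width-2 tree decomposition is:
Bags: B1 = {a, e, g}  B2 = {a, g, i}  B3 = {g, h, i}  B4 = {d, g, h}  B5 = {b, d, g}  B6 = {b, f, g}  B7 = {c, f, g}
Tree: B1–B2, B2–B3, B3–B4, B4–B5, B5–B6, B6–B7
Each bag holds 3 vertices, so the decomposition has width 2, which upper-bounds the treewidth. Since g–e–a–i–h–d–b–f–c–g is a cycle in G, G is not acyclic. Forests are exactly the graphs of treewidth ≤ 1, so tw(G) ≥ 2. The upper and lower bounds meet at 2, so that is the treewidth.

2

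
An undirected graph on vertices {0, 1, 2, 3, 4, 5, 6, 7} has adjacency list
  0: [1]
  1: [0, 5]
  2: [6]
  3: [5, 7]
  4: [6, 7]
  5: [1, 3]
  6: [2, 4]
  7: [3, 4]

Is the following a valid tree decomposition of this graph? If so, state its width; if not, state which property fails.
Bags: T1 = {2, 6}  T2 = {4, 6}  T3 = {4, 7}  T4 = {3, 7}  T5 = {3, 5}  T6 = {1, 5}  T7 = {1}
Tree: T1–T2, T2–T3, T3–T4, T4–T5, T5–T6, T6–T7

A tree decomposition must satisfy three properties: every vertex lies in some bag; for every edge, both endpoints lie together in some bag; and for every vertex, the bags containing it form a connected subtree. Here vertex 0 appears in no bag, so the decomposition is invalid.

No — vertex 0 appears in no bag.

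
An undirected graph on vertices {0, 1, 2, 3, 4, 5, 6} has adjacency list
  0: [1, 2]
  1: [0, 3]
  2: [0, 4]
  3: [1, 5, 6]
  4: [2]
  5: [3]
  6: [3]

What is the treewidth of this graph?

A width-1 tree decomposition is:
Bags: B1 = {0, 1}  B2 = {1, 3}  B3 = {3, 6}  B4 = {0, 2}  B5 = {3, 5}  B6 = {2, 4}
Tree: B1–B2, B2–B3, B1–B4, B3–B5, B4–B6
Each bag holds 2 vertices, so the decomposition has width 1, which upper-bounds the treewidth. Any graph with an edge has treewidth ≥ 1, and G has the edge 0–1. The upper and lower bounds meet at 1, so that is the treewidth.

1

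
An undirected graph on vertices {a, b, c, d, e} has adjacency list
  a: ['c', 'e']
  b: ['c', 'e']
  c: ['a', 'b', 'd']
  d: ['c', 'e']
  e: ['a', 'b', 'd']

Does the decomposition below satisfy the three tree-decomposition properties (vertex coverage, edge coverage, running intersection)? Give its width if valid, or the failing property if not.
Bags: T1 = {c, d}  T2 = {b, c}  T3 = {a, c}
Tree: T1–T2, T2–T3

A tree decomposition must satisfy three properties: every vertex lies in some bag; for every edge, both endpoints lie together in some bag; and for every vertex, the bags containing it form a connected subtree. Here vertex e appears in no bag, so the decomposition is invalid.

No — vertex e appears in no bag.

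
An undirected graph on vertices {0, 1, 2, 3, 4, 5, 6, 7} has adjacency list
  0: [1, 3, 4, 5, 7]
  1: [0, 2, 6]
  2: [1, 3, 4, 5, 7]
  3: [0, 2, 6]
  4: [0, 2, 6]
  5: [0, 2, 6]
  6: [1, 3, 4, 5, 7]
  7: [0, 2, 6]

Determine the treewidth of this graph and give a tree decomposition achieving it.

Treewidth 3.
Bags: B1 = {0, 1, 2, 6}  B2 = {0, 2, 4, 6}  B3 = {0, 2, 3, 6}  B4 = {0, 2, 6, 7}  B5 = {0, 2, 5, 6}
Tree: B1–B2, B2–B3, B3–B4, B4–B5

The largest bag has 4 vertices, giving width 3; this decomposition certifies tw(G) ≤ 3. For the lower bound: the 4 vertex sets {0,1}, {4,6}, {2}, {3} are disjoint, each induces a connected subgraph, and every pair is joined by at least one edge of G. Contracting each set to a single vertex therefore yields K_{4} as a minor, and since treewidth is minor-monotone, tw(G) ≥ tw(K_{4}) = 3. Combining the bounds, tw(G) = 3.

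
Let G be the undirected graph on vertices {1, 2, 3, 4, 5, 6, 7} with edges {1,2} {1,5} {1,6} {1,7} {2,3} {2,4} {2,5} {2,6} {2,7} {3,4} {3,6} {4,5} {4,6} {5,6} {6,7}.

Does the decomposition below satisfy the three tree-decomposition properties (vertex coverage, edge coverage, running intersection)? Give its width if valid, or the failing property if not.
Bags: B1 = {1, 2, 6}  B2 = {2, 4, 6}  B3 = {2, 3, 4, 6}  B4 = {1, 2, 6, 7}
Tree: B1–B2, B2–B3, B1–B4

No — vertex 5 appears in no bag.

A tree decomposition must satisfy three properties: every vertex lies in some bag; for every edge, both endpoints lie together in some bag; and for every vertex, the bags containing it form a connected subtree. Here vertex 5 appears in no bag, so the decomposition is invalid.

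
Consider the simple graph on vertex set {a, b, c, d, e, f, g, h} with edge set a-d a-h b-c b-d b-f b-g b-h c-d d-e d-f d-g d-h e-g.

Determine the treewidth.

2

A width-2 tree decomposition is:
Bags: B1 = {d, e, g}  B2 = {b, d, g}  B3 = {b, c, d}  B4 = {b, d, h}  B5 = {b, d, f}  B6 = {a, d, h}
Tree: B1–B2, B2–B3, B3–B4, B3–B5, B4–B6
Each bag holds 3 vertices, so the decomposition has width 2, which upper-bounds the treewidth. Conversely, {d, e, g} is a clique of size 3, and the vertices of any clique must share a bag in every tree decomposition; so some bag has ≥ 3 vertices and tw(G) ≥ 2. The upper and lower bounds meet at 2, so that is the treewidth.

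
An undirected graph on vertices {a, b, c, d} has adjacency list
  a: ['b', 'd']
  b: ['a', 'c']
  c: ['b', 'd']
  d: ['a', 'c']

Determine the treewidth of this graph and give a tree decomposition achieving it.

Treewidth 2.
Bags: B1 = {a, b, c}  B2 = {a, c, d}
Tree: B1–B2

The largest bag has 3 vertices, giving width 2; this decomposition certifies tw(G) ≤ 2. For the lower bound, G contains the cycle a–b–c–d–a, so G is not a forest; only forests have treewidth ≤ 1, hence tw(G) ≥ 2. Hence tw(G) = 2 exactly.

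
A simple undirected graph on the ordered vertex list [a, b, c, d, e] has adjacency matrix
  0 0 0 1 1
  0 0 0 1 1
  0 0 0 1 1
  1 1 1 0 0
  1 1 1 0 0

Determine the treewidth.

A width-2 tree decomposition is:
Bags: B1 = {c, d, e}  B2 = {b, d, e}  B3 = {a, d, e}
Tree: B1–B2, B2–B3
The largest bag has 3 vertices, giving width 2; this decomposition certifies tw(G) ≤ 2. The edges e–c–d–b–e form a cycle, so G is not a tree and its treewidth is at least 2. The upper and lower bounds meet at 2, so that is the treewidth.

2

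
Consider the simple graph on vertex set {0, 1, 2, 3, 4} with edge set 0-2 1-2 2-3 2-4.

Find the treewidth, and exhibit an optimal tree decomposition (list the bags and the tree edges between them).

The largest bag has 2 vertices, giving width 1; this decomposition certifies tw(G) ≤ 1. Any graph with an edge has treewidth ≥ 1, and G has the edge 2–0. The upper and lower bounds meet at 1, so that is the treewidth.

Treewidth 1.
One optimal decomposition is:
Bags: B1 = {0, 2}  B2 = {1, 2}  B3 = {2, 3}  B4 = {2, 4}
Tree: B1–B2, B1–B3, B1–B4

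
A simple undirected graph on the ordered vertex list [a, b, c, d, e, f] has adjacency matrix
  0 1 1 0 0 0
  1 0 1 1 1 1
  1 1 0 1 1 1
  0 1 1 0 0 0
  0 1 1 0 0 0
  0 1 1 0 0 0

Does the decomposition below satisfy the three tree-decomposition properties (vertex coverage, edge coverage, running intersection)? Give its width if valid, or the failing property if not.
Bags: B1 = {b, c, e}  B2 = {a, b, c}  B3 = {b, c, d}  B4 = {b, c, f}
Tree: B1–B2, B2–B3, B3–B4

Every vertex of G appears in some bag (union = {a, b, c, d, e, f}); every edge is covered by a bag; and for each vertex v the set of bags containing v is connected in the bag tree. The decomposition is therefore valid. The largest bag has 3 vertices, so the width is 2.

Yes; width 2.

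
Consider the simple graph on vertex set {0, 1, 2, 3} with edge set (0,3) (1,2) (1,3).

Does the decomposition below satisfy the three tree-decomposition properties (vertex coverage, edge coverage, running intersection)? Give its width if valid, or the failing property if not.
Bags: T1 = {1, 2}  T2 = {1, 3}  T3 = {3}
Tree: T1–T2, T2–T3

No — vertex 0 appears in no bag.

A tree decomposition must satisfy three properties: every vertex lies in some bag; for every edge, both endpoints lie together in some bag; and for every vertex, the bags containing it form a connected subtree. Here vertex 0 appears in no bag, so the decomposition is invalid.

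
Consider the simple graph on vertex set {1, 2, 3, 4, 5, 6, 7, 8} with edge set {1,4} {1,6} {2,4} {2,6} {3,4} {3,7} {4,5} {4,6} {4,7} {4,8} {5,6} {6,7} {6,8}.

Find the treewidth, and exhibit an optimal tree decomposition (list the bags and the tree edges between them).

Each bag holds 3 vertices, so the decomposition has width 2, which upper-bounds the treewidth. For the lower bound, the 3 vertices {3, 4, 7} are pairwise adjacent, and any tree decomposition puts a clique entirely inside one bag — forcing width ≥ 2. Combining the bounds, tw(G) = 2.

Treewidth 2.
Bags: B1 = {4, 6, 8}  B2 = {2, 4, 6}  B3 = {4, 6, 7}  B4 = {4, 5, 6}  B5 = {1, 4, 6}  B6 = {3, 4, 7}
Tree: B1–B2, B2–B3, B3–B4, B2–B5, B3–B6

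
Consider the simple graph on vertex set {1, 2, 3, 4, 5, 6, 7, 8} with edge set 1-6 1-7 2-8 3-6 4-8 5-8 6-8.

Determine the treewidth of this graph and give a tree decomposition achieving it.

The largest bag has 2 vertices, giving width 1; this decomposition certifies tw(G) ≤ 1. Any graph with an edge has treewidth ≥ 1, and G has the edge 4–8. Hence tw(G) = 1 exactly.

Treewidth 1.
One optimal decomposition is:
Bags: B1 = {4, 8}  B2 = {6, 8}  B3 = {2, 8}  B4 = {5, 8}  B5 = {1, 6}  B6 = {1, 7}  B7 = {3, 6}
Tree: B1–B2, B2–B3, B2–B4, B2–B5, B5–B6, B5–B7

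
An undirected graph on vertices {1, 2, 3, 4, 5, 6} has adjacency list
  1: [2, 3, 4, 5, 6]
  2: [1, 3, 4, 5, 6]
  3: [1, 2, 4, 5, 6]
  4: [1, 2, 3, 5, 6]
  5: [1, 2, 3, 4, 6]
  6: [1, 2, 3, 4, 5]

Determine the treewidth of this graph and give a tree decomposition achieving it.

Treewidth 5.
One such decomposition:
Bags: B1 = {1, 2, 3, 4, 5, 6}
Tree: (single bag)

A single bag containing all 6 vertices is trivially a valid decomposition of width 5. For the lower bound, the 6 vertices {1, 2, 3, 4, 5, 6} are pairwise adjacent, and any tree decomposition puts a clique entirely inside one bag — forcing width ≥ 5. Combining the bounds, tw(G) = 5.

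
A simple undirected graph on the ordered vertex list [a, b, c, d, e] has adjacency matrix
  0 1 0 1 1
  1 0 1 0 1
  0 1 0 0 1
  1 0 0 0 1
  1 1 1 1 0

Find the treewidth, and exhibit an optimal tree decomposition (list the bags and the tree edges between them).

The largest bag has 3 vertices, giving width 2; this decomposition certifies tw(G) ≤ 2. Conversely, {b, c, e} is a clique of size 3, and the vertices of any clique must share a bag in every tree decomposition; so some bag has ≥ 3 vertices and tw(G) ≥ 2. The upper and lower bounds meet at 2, so that is the treewidth.

Treewidth 2.
Bags: B1 = {a, b, e}  B2 = {b, c, e}  B3 = {a, d, e}
Tree: B1–B2, B1–B3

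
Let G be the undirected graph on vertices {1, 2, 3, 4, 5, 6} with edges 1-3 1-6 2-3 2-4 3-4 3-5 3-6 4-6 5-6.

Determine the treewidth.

A width-2 tree decomposition is:
Bags: B1 = {3, 4, 6}  B2 = {1, 3, 6}  B3 = {3, 5, 6}  B4 = {2, 3, 4}
Tree: B1–B2, B1–B3, B1–B4
The largest bag has 3 vertices, giving width 2; this decomposition certifies tw(G) ≤ 2. On the other hand G contains the 3-clique {2, 3, 4}. A clique must lie in a single bag of any decomposition, so no decomposition can have width below 2. Therefore the treewidth is 2.

2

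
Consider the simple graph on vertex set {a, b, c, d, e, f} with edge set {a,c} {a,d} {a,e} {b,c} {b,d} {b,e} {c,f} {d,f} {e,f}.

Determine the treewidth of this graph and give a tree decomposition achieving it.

The largest bag has 4 vertices, giving width 3; this decomposition certifies tw(G) ≤ 3. For the lower bound: the 4 vertex sets {b,c}, {d,f}, {a}, {e} are disjoint, each induces a connected subgraph, and every pair is joined by at least one edge of G. Contracting each set to a single vertex therefore yields K_{4} as a minor, and since treewidth is minor-monotone, tw(G) ≥ tw(K_{4}) = 3. Therefore the treewidth is 3.

Treewidth 3.
One optimal decomposition is:
Bags: B1 = {a, b, c, f}  B2 = {a, b, d, f}  B3 = {a, b, e, f}
Tree: B1–B2, B2–B3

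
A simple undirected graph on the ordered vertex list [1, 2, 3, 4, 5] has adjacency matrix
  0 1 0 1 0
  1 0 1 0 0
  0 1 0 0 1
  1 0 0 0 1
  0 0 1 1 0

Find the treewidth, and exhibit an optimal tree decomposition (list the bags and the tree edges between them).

Treewidth 2.
One optimal decomposition is:
Bags: B1 = {1, 2, 3}  B2 = {1, 3, 5}  B3 = {1, 4, 5}
Tree: B1–B2, B2–B3

Every bag has size at most 3, so the width is 3 − 1 = 2 and tw(G) ≤ 2. The edges 1–2–3–5–4–1 form a cycle, so G is not a tree and its treewidth is at least 2. Hence tw(G) = 2 exactly.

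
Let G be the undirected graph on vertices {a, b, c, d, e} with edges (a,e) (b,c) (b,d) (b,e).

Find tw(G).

1

A width-1 tree decomposition is:
Bags: B1 = {a, e}  B2 = {b, e}  B3 = {b, c}  B4 = {b, d}
Tree: B1–B2, B2–B3, B3–B4
Each bag holds 2 vertices, so the decomposition has width 1, which upper-bounds the treewidth. Any graph with an edge has treewidth ≥ 1, and G has the edge e–a. Hence tw(G) = 1 exactly.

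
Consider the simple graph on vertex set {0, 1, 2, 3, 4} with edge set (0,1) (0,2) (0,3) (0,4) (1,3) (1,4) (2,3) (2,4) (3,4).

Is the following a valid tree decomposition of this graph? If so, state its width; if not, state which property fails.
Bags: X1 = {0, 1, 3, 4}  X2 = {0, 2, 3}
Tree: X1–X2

No — edge (4,2) lies in no bag.

A tree decomposition must satisfy three properties: every vertex lies in some bag; for every edge, both endpoints lie together in some bag; and for every vertex, the bags containing it form a connected subtree. Here edge (4,2) lies in no bag, so the decomposition is invalid.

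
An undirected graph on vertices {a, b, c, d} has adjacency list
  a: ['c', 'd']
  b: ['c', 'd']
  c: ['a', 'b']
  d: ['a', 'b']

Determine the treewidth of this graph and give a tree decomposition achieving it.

Treewidth 2.
One optimal decomposition is:
Bags: B1 = {a, b, d}  B2 = {a, b, c}
Tree: B1–B2

The largest bag has 3 vertices, giving width 2; this decomposition certifies tw(G) ≤ 2. The edges b–d–a–c–b form a cycle, so G is not a tree and its treewidth is at least 2. Combining the bounds, tw(G) = 2.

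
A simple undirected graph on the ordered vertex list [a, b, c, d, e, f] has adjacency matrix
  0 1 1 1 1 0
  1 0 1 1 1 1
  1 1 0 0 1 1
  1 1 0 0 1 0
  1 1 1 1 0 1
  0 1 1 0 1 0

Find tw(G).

A width-3 tree decomposition is:
Bags: B1 = {a, b, d, e}  B2 = {a, b, c, e}  B3 = {b, c, e, f}
Tree: B1–B2, B2–B3
Every bag has size at most 4, so the width is 4 − 1 = 3 and tw(G) ≤ 3. For the lower bound, the 4 vertices {a, b, d, e} are pairwise adjacent, and any tree decomposition puts a clique entirely inside one bag — forcing width ≥ 3. Combining the bounds, tw(G) = 3.

3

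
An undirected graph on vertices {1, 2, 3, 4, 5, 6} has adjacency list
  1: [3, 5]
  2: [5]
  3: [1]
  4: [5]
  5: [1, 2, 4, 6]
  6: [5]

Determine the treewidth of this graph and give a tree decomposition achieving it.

Every bag has size at most 2, so the width is 2 − 1 = 1 and tw(G) ≤ 1. Since G has at least one edge (e.g. 1–5), it is not an edgeless graph, so tw(G) ≥ 1. Therefore the treewidth is 1.

Treewidth 1.
Bags: B1 = {1, 5}  B2 = {5, 6}  B3 = {2, 5}  B4 = {4, 5}  B5 = {1, 3}
Tree: B1–B2, B1–B3, B1–B4, B1–B5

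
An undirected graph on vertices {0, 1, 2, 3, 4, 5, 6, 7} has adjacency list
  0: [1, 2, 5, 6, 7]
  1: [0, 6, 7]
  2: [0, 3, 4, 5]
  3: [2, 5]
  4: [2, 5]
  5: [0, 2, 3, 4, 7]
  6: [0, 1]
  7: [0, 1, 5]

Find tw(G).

2

A width-2 tree decomposition is:
Bags: B1 = {0, 5, 7}  B2 = {0, 2, 5}  B3 = {0, 1, 7}  B4 = {2, 3, 5}  B5 = {0, 1, 6}  B6 = {2, 4, 5}
Tree: B1–B2, B1–B3, B2–B4, B3–B5, B4–B6
The largest bag has 3 vertices, giving width 2; this decomposition certifies tw(G) ≤ 2. Conversely, {0, 1, 6} is a clique of size 3, and the vertices of any clique must share a bag in every tree decomposition; so some bag has ≥ 3 vertices and tw(G) ≥ 2. Hence tw(G) = 2 exactly.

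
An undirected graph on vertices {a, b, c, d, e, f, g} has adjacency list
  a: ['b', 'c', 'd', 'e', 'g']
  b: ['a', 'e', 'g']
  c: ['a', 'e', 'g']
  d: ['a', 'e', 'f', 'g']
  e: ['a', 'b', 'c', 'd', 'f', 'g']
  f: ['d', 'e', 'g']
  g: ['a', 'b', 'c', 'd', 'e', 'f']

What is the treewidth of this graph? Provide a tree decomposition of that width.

Treewidth 3.
One such decomposition:
Bags: B1 = {a, d, e, g}  B2 = {a, c, e, g}  B3 = {d, e, f, g}  B4 = {a, b, e, g}
Tree: B1–B2, B1–B3, B1–B4

Each bag holds 4 vertices, so the decomposition has width 3, which upper-bounds the treewidth. For the lower bound, the 4 vertices {a, d, e, g} are pairwise adjacent, and any tree decomposition puts a clique entirely inside one bag — forcing width ≥ 3. Therefore the treewidth is 3.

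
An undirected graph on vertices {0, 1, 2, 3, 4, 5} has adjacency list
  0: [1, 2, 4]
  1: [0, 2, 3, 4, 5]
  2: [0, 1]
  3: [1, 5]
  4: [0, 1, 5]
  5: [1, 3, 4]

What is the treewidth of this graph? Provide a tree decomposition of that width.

Each bag holds 3 vertices, so the decomposition has width 2, which upper-bounds the treewidth. For the lower bound, the 3 vertices {0, 1, 2} are pairwise adjacent, and any tree decomposition puts a clique entirely inside one bag — forcing width ≥ 2. Hence tw(G) = 2 exactly.

Treewidth 2.
Bags: B1 = {0, 1, 4}  B2 = {0, 1, 2}  B3 = {1, 4, 5}  B4 = {1, 3, 5}
Tree: B1–B2, B1–B3, B3–B4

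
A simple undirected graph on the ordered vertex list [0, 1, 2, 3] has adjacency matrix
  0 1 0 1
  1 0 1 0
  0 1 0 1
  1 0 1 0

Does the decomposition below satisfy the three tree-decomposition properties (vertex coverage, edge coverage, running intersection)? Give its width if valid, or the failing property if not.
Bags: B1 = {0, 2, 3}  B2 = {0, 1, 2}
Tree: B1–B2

Yes; width 2.

Checking the three conditions: (i) the bags cover all of {0, 1, 2, 3}; (ii) for each edge, some bag contains both endpoints; (iii) the bags containing any fixed vertex form a subtree. All hold, so the decomposition is valid with width 3 − 1 = 2.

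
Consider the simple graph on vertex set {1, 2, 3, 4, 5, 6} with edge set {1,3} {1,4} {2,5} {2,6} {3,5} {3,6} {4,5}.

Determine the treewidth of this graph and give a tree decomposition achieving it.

Treewidth 2.
Bags: B1 = {1, 3, 4}  B2 = {3, 4, 5}  B3 = {3, 5, 6}  B4 = {2, 5, 6}
Tree: B1–B2, B2–B3, B3–B4

Every bag has size at most 3, so the width is 3 − 1 = 2 and tw(G) ≤ 2. For the lower bound, G contains the cycle 1–4–5–3–1, so G is not a forest; only forests have treewidth ≤ 1, hence tw(G) ≥ 2. The upper and lower bounds meet at 2, so that is the treewidth.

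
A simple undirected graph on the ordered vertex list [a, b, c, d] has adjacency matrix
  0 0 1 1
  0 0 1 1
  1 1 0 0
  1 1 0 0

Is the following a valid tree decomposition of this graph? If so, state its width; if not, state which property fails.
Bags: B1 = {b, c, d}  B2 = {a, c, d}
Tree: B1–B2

Every vertex of G appears in some bag (union = {a, b, c, d}); every edge is covered by a bag; and for each vertex v the set of bags containing v is connected in the bag tree. The decomposition is therefore valid. The largest bag has 3 vertices, so the width is 2.

Yes; width 2.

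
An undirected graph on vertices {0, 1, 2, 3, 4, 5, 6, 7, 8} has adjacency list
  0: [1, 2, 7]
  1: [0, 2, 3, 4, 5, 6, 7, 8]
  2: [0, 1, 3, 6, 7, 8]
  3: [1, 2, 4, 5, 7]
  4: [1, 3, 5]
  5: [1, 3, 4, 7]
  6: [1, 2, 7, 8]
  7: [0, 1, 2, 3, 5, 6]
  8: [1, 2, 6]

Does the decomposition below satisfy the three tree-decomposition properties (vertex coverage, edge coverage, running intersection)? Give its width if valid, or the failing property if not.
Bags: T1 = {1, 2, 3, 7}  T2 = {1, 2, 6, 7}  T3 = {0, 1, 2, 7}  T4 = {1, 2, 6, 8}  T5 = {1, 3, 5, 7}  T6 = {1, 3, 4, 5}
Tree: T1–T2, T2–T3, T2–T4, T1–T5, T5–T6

Yes; width 3.

Checking the three conditions: (i) the bags cover all of {0, 1, 2, 3, 4, 5, 6, 7, 8}; (ii) for each edge, some bag contains both endpoints; (iii) the bags containing any fixed vertex form a subtree. All hold, so the decomposition is valid with width 4 − 1 = 3.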